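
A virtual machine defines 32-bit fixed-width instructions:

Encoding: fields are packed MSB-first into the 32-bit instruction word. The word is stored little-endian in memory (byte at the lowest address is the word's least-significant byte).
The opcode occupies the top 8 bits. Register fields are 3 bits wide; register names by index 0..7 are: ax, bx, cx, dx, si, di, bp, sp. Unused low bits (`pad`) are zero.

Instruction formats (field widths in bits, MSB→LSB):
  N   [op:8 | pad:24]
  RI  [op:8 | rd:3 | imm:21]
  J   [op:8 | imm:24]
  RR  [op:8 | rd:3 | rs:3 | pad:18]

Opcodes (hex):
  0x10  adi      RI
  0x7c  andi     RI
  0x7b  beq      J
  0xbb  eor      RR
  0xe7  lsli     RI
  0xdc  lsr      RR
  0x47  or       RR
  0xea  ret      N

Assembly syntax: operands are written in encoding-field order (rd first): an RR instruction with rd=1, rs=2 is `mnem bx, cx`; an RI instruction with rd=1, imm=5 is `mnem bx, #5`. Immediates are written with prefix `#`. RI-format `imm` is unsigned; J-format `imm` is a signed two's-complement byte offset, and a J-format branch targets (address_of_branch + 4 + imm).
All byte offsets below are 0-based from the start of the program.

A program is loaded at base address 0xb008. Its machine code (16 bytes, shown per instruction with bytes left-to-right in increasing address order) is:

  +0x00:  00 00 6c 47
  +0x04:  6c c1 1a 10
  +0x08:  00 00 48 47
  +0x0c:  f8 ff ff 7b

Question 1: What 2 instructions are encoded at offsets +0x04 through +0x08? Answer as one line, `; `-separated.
adi ax, #1753452; or cx, cx

[04] 6c c1 1a 10 → 0x101ac16c
  op=0x101ac16c>>24=0x10 ⇒ adi (RI)
  rd@[23:21]=0x0 ⇒ ax
  imm@[20:0]=0x1ac16c ⇒ #1753452
[08] 00 00 48 47 → 0x47480000
  op=0x47480000>>24=0x47 ⇒ or (RR)
  rd@[23:21]=0x2 ⇒ cx
  rs@[20:18]=0x2 ⇒ cx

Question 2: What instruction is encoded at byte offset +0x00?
@+00  little-endian(00 00 6c 47) = 0x476c0000
  op=0x476c0000>>24=0x47 ⇒ or (RR)
  rd: (w>>21)&0x7=0x3 → dx
  rs: (w>>18)&0x7=0x3 → dx

or dx, dx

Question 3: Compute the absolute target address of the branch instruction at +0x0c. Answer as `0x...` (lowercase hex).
@+0c  little-endian(f8 ff ff 7b) = 0x7bfffff8
  top 8b → 0x7b → beq [J]
  imm: (w>>0)&0xffffff=0xfffff8 (s24→-8) → #-8
  target = base 0xb008 + off 0x0c + 4 + imm -8 = 0xb010

0xb010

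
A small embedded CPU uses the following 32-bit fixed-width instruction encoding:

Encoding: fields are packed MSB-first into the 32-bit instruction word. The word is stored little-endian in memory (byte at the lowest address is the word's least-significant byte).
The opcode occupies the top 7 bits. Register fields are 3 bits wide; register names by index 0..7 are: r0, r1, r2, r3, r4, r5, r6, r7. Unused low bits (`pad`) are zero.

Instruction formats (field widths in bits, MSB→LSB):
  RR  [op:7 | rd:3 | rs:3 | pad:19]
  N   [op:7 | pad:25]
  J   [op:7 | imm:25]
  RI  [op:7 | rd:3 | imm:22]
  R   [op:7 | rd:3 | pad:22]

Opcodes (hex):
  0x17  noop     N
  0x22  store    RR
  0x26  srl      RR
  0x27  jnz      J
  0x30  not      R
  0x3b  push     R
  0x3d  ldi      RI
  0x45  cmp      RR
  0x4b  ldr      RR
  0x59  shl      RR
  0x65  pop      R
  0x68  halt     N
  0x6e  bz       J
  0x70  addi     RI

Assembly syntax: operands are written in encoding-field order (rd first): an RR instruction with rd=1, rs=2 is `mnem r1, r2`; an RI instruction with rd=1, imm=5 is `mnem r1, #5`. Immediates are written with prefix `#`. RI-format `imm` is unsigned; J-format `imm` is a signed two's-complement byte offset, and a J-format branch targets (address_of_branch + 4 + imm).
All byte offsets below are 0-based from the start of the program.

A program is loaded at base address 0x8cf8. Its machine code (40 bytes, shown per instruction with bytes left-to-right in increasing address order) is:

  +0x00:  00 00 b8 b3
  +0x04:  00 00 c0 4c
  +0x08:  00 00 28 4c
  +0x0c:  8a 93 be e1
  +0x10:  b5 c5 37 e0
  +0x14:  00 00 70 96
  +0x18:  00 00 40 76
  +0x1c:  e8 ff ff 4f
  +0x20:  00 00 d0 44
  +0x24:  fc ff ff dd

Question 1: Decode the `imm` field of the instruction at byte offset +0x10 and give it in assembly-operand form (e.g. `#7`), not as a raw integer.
#3655093

@+10  little-endian(b5 c5 37 e0) = 0xe037c5b5
  op=0xe037c5b5>>25=0x70 ⇒ addi (RI)
  rd@[24:22]=0x0 ⇒ r0
  imm@[21:0]=0x37c5b5 ⇒ #3655093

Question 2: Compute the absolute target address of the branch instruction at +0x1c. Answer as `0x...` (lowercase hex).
0x8d00

+0x1c: e8 ff ff 4f ⇒ word 0x4fffffe8 (little)
  opcode bits[31:25]=0x27: jnz/J
  [24:0] imm=33554408 (s25→-24) = #-24
  target = base 0x8cf8 + off 0x1c + 4 + imm -24 = 0x8d00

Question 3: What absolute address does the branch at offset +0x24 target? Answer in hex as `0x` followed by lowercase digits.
[24] fc ff ff dd → 0xddfffffc
  op=0xddfffffc>>25=0x6e ⇒ bz (J)
  imm: (w>>0)&0x1ffffff=0x1fffffc (s25→-4) → #-4
  target = base 0x8cf8 + off 0x24 + 4 + imm -4 = 0x8d1c

0x8d1c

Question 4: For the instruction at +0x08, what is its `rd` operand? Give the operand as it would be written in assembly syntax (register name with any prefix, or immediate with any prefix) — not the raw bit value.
r0

off 0x08: read 00 00 28 4c as little → 0x4c280000
  op=0x4c280000>>25=0x26 ⇒ srl (RR)
  [24:22] rd=0 = r0
  [21:19] rs=5 = r5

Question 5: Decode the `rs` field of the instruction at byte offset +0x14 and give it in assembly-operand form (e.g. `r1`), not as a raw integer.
r6

[14] 00 00 70 96 → 0x96700000
  top 7b → 0x4b → ldr [RR]
  [24:22] rd=1 = r1
  [21:19] rs=6 = r6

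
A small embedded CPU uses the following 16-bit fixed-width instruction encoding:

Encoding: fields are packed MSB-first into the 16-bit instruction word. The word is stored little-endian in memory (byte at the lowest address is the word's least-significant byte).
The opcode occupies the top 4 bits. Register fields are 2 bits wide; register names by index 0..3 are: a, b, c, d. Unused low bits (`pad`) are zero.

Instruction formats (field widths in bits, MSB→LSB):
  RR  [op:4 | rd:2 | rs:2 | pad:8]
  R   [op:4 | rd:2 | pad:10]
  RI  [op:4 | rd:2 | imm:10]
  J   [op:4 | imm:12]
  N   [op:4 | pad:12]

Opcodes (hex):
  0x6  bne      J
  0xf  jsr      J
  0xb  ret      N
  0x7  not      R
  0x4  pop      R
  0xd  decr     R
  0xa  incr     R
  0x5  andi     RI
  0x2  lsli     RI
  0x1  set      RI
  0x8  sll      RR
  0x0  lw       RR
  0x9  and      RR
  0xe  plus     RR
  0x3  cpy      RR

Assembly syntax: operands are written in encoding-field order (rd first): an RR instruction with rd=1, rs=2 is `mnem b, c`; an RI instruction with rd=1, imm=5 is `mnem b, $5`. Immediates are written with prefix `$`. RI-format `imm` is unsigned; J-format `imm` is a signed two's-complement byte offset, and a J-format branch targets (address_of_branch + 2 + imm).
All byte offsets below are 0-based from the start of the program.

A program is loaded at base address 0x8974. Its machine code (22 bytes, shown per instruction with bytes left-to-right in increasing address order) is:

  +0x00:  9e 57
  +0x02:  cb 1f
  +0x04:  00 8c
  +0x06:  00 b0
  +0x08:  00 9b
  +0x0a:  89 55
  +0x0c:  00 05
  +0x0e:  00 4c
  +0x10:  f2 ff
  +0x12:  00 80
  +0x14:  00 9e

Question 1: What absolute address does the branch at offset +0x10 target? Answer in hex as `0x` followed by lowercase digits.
[10] f2 ff → 0xfff2
  op=0xfff2>>12=0xf ⇒ jsr (J)
  imm: (w>>0)&0xfff=0xff2 (s12→-14) → $-14
  target = base 0x8974 + off 0x10 + 2 + imm -14 = 0x8978

0x8978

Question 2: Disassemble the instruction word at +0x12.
sll a, a

off 0x12: read 00 80 as little → 0x8000
  op=0x8000>>12=0x8 ⇒ sll (RR)
  [11:10] rd=0 = a
  [9:8] rs=0 = a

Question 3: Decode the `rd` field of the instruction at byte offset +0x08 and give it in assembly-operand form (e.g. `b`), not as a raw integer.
c

+0x08: 00 9b ⇒ word 0x9b00 (little)
  top 4b → 0x9 → and [RR]
  rd: (w>>10)&0x3=0x2 → c
  rs: (w>>8)&0x3=0x3 → d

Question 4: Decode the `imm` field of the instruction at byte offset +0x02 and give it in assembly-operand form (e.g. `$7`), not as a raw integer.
$971

off 0x02: read cb 1f as little → 0x1fcb
  opcode bits[15:12]=0x1: set/RI
  [11:10] rd=3 = d
  [9:0] imm=971 = $971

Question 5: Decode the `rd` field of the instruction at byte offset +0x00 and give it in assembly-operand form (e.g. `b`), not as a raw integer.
b

@+00  little-endian(9e 57) = 0x579e
  top 4b → 0x5 → andi [RI]
  rd: (w>>10)&0x3=0x1 → b
  imm: (w>>0)&0x3ff=0x39e → $926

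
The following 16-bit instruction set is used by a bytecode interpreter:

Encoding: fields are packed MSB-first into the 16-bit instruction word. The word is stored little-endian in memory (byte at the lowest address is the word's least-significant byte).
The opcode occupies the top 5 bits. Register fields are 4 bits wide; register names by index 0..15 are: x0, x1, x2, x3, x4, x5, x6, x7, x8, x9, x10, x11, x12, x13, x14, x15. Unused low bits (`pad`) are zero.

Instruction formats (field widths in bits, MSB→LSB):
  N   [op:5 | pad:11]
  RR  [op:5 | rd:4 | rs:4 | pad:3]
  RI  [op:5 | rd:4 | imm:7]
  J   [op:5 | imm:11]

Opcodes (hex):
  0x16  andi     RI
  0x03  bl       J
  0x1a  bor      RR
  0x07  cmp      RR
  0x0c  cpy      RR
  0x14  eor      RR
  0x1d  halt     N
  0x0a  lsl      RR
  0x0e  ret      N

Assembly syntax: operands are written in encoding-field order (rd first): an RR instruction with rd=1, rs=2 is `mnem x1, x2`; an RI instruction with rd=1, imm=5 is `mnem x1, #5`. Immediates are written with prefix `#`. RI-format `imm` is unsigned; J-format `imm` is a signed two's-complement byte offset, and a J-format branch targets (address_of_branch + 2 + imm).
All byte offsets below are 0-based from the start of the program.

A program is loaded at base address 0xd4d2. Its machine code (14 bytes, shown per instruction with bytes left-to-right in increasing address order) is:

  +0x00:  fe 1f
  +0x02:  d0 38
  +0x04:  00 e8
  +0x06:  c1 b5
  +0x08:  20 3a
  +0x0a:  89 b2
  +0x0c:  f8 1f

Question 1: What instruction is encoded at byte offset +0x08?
+0x08: 20 3a ⇒ word 0x3a20 (little)
  top 5b → 0x7 → cmp [RR]
  rd: (w>>7)&0xf=0x4 → x4
  rs: (w>>3)&0xf=0x4 → x4

cmp x4, x4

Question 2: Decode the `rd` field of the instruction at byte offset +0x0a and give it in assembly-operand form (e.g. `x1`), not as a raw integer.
x5

@+0a  little-endian(89 b2) = 0xb289
  op=0xb289>>11=0x16 ⇒ andi (RI)
  rd: (w>>7)&0xf=0x5 → x5
  imm: (w>>0)&0x7f=0x9 → #9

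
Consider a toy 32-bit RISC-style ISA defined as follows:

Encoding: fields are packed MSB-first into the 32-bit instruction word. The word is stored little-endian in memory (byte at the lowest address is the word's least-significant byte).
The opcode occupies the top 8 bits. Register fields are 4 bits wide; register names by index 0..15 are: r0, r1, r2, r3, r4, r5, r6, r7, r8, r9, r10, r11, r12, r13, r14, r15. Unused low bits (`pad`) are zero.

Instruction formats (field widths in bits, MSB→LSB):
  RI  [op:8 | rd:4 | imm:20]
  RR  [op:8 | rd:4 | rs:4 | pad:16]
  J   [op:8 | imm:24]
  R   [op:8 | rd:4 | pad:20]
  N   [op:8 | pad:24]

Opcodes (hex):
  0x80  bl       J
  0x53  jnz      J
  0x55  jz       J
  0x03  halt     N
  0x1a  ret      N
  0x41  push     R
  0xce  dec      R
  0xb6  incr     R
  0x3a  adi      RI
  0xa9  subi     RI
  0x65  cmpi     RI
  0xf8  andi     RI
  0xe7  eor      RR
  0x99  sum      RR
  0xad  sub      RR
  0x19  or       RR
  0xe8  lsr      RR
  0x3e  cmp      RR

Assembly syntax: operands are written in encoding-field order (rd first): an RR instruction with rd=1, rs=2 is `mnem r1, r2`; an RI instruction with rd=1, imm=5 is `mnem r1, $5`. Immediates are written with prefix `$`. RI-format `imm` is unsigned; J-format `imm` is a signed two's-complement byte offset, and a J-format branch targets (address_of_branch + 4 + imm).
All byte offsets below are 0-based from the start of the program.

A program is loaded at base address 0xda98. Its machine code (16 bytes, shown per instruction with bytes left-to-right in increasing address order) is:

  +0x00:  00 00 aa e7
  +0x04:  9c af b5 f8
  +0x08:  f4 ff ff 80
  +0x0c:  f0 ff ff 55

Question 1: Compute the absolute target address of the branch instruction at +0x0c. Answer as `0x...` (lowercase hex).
0xda98

+0x0c: f0 ff ff 55 ⇒ word 0x55fffff0 (little)
  opcode bits[31:24]=0x55: jz/J
  imm@[23:0]=0xfffff0 (s24→-16) ⇒ $-16
  target = base 0xda98 + off 0x0c + 4 + imm -16 = 0xda98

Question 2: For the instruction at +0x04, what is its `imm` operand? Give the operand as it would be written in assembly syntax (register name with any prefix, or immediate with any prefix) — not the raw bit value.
@+04  little-endian(9c af b5 f8) = 0xf8b5af9c
  top 8b → 0xf8 → andi [RI]
  rd: (w>>20)&0xf=0xb → r11
  imm: (w>>0)&0xfffff=0x5af9c → $372636

$372636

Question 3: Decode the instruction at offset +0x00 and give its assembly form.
eor r10, r10

[00] 00 00 aa e7 → 0xe7aa0000
  opcode bits[31:24]=0xe7: eor/RR
  rd@[23:20]=0xa ⇒ r10
  rs@[19:16]=0xa ⇒ r10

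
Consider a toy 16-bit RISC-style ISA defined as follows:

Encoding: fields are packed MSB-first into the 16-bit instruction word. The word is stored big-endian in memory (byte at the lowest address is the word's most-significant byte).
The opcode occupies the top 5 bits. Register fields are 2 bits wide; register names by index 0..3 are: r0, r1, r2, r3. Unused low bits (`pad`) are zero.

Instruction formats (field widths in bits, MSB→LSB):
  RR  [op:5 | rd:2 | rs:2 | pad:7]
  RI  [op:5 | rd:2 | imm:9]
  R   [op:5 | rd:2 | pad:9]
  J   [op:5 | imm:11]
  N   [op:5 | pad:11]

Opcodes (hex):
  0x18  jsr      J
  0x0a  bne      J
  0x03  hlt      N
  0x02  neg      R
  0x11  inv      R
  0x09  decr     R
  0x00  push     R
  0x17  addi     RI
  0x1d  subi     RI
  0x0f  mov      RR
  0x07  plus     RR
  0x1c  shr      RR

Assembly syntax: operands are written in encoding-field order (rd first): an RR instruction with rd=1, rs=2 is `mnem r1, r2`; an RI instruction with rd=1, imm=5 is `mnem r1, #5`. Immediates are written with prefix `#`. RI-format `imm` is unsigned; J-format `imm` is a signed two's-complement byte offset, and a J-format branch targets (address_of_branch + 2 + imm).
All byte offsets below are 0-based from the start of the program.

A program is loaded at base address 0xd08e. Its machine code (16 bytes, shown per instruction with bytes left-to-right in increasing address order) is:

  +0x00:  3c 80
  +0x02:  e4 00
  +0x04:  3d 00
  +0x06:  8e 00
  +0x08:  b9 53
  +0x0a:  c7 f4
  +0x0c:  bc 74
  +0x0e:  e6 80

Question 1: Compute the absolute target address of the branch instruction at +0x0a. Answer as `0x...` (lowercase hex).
[0a] c7 f4 → 0xc7f4
  opcode bits[15:11]=0x18: jsr/J
  imm@[10:0]=0x7f4 (s11→-12) ⇒ #-12
  target = base 0xd08e + off 0x0a + 2 + imm -12 = 0xd08e

0xd08e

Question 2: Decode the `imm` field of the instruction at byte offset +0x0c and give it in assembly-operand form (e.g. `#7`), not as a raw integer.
#116

+0x0c: bc 74 ⇒ word 0xbc74 (big)
  opcode bits[15:11]=0x17: addi/RI
  [10:9] rd=2 = r2
  [8:0] imm=116 = #116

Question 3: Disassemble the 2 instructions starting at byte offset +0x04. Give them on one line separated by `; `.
plus r2, r2; inv r3

+0x04: 3d 00 ⇒ word 0x3d00 (big)
  top 5b → 0x7 → plus [RR]
  rd: (w>>9)&0x3=0x2 → r2
  rs: (w>>7)&0x3=0x2 → r2
+0x06: 8e 00 ⇒ word 0x8e00 (big)
  top 5b → 0x11 → inv [R]
  rd: (w>>9)&0x3=0x3 → r3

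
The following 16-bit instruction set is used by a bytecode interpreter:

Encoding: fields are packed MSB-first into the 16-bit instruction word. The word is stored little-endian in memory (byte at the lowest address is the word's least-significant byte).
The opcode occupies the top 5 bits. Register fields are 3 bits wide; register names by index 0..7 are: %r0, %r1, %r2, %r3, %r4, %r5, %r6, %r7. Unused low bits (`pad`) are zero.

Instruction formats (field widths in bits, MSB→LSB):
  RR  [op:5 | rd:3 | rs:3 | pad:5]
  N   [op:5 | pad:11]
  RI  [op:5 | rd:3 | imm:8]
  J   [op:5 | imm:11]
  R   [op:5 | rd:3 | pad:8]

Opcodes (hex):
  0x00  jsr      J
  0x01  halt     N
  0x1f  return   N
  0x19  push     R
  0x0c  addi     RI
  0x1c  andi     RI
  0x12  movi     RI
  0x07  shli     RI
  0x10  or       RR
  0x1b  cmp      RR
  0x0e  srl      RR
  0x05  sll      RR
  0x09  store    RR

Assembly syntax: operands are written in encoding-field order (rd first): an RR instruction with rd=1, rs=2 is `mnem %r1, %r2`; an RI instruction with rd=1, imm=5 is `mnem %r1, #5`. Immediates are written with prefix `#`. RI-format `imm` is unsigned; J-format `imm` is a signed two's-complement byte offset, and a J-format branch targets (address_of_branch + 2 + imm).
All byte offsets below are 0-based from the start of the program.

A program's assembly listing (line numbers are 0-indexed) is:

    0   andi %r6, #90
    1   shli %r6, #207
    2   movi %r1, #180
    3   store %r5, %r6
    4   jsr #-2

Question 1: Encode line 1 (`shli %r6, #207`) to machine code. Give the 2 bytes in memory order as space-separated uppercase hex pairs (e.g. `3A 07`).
CF 3E

1. shli fields op=0x7:5|rd=6:3|imm=207:8 → word 3ecfh → cf 3e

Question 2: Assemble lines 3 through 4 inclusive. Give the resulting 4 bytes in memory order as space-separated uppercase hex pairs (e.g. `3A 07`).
C0 4D FE 07

L3: store op=0x9:5|rd=5:3|rs=6:3|pad=0:5 ⇒ 0x4dc0 ⇒ little c0 4d
L4: jsr op=0x0:5|imm=-2:11 ⇒ 0x07fe ⇒ little fe 07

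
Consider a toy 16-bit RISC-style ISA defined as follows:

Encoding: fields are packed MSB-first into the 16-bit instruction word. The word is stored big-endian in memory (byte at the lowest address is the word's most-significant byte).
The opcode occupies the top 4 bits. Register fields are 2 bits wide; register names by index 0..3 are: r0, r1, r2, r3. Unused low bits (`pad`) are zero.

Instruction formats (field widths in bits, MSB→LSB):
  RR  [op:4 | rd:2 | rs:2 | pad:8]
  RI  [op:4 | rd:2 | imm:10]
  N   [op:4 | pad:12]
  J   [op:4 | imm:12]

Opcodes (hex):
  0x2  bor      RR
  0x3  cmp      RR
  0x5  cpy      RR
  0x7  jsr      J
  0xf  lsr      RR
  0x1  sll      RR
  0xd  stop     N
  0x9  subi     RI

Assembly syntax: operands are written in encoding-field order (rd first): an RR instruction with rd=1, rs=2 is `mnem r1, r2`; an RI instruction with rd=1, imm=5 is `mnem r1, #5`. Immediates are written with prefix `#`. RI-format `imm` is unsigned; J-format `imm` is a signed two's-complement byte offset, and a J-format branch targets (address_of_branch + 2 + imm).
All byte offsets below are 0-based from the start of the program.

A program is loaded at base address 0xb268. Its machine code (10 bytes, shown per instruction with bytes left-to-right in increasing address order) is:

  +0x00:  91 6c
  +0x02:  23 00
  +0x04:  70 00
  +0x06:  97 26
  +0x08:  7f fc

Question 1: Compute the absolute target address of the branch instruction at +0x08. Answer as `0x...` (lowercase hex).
[08] 7f fc → 0x7ffc
  top 4b → 0x7 → jsr [J]
  imm@[11:0]=0xffc (s12→-4) ⇒ #-4
  target = base 0xb268 + off 0x08 + 2 + imm -4 = 0xb26e

0xb26e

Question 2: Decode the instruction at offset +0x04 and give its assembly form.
jsr #0

[04] 70 00 → 0x7000
  opcode bits[15:12]=0x7: jsr/J
  imm@[11:0]=0x0 ⇒ #0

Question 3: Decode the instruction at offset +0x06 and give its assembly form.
[06] 97 26 → 0x9726
  op=0x9726>>12=0x9 ⇒ subi (RI)
  rd@[11:10]=0x1 ⇒ r1
  imm@[9:0]=0x326 ⇒ #806

subi r1, #806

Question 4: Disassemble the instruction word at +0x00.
subi r0, #364

[00] 91 6c → 0x916c
  top 4b → 0x9 → subi [RI]
  rd: (w>>10)&0x3=0x0 → r0
  imm: (w>>0)&0x3ff=0x16c → #364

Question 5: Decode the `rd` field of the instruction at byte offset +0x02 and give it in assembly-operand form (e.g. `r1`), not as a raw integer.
off 0x02: read 23 00 as big → 0x2300
  opcode bits[15:12]=0x2: bor/RR
  rd@[11:10]=0x0 ⇒ r0
  rs@[9:8]=0x3 ⇒ r3

r0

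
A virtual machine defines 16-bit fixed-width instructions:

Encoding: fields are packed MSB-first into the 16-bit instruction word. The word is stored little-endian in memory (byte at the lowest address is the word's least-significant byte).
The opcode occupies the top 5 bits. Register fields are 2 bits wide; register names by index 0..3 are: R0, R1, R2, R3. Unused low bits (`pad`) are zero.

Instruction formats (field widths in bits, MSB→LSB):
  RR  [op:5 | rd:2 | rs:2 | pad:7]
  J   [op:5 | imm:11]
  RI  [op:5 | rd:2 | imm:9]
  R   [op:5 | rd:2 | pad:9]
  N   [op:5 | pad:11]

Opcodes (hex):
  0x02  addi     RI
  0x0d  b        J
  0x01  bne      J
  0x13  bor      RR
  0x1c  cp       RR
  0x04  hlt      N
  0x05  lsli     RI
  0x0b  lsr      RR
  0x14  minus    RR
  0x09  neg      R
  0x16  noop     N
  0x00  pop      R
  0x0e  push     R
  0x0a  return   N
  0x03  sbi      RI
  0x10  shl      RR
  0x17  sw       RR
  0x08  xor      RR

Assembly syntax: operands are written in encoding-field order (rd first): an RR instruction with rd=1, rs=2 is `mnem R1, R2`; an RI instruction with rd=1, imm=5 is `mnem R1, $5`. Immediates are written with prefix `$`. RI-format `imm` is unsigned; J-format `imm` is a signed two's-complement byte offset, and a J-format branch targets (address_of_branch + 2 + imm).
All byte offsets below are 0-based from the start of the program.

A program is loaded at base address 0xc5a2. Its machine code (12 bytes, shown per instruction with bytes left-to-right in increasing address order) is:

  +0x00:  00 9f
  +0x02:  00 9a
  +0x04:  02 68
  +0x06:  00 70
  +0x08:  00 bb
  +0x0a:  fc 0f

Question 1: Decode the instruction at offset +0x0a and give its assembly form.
bne $-4

+0x0a: fc 0f ⇒ word 0x0ffc (little)
  op=0x0ffc>>11=0x1 ⇒ bne (J)
  imm@[10:0]=0x7fc (s11→-4) ⇒ $-4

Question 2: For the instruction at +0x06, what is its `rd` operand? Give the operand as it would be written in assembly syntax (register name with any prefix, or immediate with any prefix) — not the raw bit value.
+0x06: 00 70 ⇒ word 0x7000 (little)
  op=0x7000>>11=0xe ⇒ push (R)
  rd@[10:9]=0x0 ⇒ R0

R0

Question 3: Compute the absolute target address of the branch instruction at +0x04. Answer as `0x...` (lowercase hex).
0xc5aa

@+04  little-endian(02 68) = 0x6802
  op=0x6802>>11=0xd ⇒ b (J)
  imm: (w>>0)&0x7ff=0x2 → $2
  target = base 0xc5a2 + off 0x04 + 2 + imm 2 = 0xc5aa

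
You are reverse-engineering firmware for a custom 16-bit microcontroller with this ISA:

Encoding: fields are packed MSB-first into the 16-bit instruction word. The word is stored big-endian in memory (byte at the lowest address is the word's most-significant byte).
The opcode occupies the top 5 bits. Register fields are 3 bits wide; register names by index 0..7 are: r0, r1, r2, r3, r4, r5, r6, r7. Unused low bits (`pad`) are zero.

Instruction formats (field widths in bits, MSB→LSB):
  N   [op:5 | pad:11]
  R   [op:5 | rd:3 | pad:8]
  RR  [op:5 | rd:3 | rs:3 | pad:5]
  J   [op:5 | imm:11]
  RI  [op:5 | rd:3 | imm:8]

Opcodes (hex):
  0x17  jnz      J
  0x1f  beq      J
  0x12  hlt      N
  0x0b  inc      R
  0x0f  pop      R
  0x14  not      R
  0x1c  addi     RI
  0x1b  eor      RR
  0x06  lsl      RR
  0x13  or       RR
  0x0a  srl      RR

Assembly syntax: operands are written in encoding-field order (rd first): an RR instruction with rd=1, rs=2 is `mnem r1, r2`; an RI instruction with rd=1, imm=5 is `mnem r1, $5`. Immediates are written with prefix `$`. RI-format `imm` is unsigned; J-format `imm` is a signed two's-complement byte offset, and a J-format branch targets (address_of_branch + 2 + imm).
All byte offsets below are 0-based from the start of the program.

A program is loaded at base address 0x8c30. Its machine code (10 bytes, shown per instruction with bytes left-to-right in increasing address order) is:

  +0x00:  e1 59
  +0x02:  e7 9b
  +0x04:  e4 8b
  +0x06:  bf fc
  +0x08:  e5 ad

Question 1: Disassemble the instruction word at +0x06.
jnz $-4

off 0x06: read bf fc as big → 0xbffc
  op=0xbffc>>11=0x17 ⇒ jnz (J)
  [10:0] imm=2044 (s11→-4) = $-4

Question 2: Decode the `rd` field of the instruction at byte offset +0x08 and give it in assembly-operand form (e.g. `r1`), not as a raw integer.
r5

@+08  big-endian(e5 ad) = 0xe5ad
  top 5b → 0x1c → addi [RI]
  rd@[10:8]=0x5 ⇒ r5
  imm@[7:0]=0xad ⇒ $173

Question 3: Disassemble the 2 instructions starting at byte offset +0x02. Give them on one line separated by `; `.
[02] e7 9b → 0xe79b
  opcode bits[15:11]=0x1c: addi/RI
  rd@[10:8]=0x7 ⇒ r7
  imm@[7:0]=0x9b ⇒ $155
[04] e4 8b → 0xe48b
  opcode bits[15:11]=0x1c: addi/RI
  rd@[10:8]=0x4 ⇒ r4
  imm@[7:0]=0x8b ⇒ $139

addi r7, $155; addi r4, $139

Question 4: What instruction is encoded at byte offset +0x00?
addi r1, $89

@+00  big-endian(e1 59) = 0xe159
  op=0xe159>>11=0x1c ⇒ addi (RI)
  rd@[10:8]=0x1 ⇒ r1
  imm@[7:0]=0x59 ⇒ $89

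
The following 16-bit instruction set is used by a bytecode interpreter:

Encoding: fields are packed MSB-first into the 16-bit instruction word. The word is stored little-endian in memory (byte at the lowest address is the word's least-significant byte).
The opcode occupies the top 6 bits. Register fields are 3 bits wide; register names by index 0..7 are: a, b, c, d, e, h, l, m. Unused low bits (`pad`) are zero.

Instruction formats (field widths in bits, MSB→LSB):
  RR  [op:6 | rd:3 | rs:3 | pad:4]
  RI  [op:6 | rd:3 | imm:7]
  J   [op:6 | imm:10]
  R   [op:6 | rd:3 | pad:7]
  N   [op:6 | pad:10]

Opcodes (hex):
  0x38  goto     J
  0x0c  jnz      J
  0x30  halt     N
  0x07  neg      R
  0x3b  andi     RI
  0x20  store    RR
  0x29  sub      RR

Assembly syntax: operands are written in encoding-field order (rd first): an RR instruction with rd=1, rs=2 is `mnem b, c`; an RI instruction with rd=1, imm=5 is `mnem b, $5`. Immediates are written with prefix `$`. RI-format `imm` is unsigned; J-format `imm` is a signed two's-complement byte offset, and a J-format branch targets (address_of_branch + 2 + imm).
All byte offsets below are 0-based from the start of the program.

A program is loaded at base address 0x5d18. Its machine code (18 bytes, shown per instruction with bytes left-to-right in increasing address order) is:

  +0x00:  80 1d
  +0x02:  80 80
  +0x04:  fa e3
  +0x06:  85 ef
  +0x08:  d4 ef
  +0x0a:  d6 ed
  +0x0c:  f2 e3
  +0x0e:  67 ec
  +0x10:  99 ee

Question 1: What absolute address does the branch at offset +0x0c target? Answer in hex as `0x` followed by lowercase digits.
[0c] f2 e3 → 0xe3f2
  top 6b → 0x38 → goto [J]
  imm@[9:0]=0x3f2 (s10→-14) ⇒ $-14
  target = base 0x5d18 + off 0x0c + 2 + imm -14 = 0x5d18

0x5d18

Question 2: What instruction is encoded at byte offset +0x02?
store b, a

+0x02: 80 80 ⇒ word 0x8080 (little)
  opcode bits[15:10]=0x20: store/RR
  rd@[9:7]=0x1 ⇒ b
  rs@[6:4]=0x0 ⇒ a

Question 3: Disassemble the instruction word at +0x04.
goto $-6

+0x04: fa e3 ⇒ word 0xe3fa (little)
  opcode bits[15:10]=0x38: goto/J
  [9:0] imm=1018 (s10→-6) = $-6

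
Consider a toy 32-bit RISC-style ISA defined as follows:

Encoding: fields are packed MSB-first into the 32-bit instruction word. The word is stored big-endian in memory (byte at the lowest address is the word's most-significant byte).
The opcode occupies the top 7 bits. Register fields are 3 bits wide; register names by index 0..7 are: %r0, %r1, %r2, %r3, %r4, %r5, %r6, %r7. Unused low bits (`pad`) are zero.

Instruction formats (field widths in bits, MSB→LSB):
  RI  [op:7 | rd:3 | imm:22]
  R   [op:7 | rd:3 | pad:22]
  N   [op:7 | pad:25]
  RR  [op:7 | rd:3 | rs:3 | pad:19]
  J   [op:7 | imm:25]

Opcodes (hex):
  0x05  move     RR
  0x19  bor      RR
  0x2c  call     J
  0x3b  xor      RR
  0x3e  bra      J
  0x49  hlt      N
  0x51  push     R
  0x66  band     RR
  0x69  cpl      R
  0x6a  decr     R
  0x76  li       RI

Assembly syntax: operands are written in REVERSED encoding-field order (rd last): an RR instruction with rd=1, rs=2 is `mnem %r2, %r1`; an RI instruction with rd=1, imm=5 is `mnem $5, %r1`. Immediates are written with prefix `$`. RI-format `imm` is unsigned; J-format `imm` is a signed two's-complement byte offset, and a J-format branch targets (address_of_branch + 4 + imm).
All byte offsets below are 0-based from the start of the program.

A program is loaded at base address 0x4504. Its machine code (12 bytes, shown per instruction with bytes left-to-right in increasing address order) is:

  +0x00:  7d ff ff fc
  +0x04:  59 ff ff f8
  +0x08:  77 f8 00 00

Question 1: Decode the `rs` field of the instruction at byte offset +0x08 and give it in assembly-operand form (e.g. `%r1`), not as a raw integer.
%r7

off 0x08: read 77 f8 00 00 as big → 0x77f80000
  opcode bits[31:25]=0x3b: xor/RR
  rd: (w>>22)&0x7=0x7 → %r7
  rs: (w>>19)&0x7=0x7 → %r7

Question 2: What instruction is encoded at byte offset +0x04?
[04] 59 ff ff f8 → 0x59fffff8
  top 7b → 0x2c → call [J]
  imm@[24:0]=0x1fffff8 (s25→-8) ⇒ $-8

call $-8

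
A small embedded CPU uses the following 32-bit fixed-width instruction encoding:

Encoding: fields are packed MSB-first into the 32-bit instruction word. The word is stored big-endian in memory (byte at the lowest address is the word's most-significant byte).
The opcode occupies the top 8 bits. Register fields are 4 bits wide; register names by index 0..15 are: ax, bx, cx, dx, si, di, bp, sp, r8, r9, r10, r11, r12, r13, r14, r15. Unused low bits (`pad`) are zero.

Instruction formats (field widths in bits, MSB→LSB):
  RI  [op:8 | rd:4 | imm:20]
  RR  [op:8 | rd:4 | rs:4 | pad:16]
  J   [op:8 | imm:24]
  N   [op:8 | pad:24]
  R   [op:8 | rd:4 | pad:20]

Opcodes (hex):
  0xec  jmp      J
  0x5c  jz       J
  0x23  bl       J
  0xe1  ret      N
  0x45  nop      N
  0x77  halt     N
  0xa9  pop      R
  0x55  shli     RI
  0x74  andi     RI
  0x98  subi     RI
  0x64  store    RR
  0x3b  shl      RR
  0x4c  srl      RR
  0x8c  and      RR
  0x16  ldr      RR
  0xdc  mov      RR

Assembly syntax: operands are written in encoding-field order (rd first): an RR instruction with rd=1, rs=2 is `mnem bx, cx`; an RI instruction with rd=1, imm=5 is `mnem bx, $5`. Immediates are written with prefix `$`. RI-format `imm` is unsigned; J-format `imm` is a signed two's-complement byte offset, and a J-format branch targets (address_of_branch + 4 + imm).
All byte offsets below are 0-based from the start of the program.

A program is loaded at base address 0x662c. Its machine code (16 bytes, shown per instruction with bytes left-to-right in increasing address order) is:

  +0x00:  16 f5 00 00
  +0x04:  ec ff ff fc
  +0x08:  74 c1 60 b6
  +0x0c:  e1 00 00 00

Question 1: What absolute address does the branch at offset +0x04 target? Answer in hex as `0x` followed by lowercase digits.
[04] ec ff ff fc → 0xecfffffc
  top 8b → 0xec → jmp [J]
  [23:0] imm=16777212 (s24→-4) = $-4
  target = base 0x662c + off 0x04 + 4 + imm -4 = 0x6630

0x6630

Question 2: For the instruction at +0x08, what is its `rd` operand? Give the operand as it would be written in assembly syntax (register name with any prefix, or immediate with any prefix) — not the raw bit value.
r12

+0x08: 74 c1 60 b6 ⇒ word 0x74c160b6 (big)
  op=0x74c160b6>>24=0x74 ⇒ andi (RI)
  [23:20] rd=12 = r12
  [19:0] imm=90294 = $90294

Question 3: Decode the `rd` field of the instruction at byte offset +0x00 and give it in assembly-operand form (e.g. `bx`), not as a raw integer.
[00] 16 f5 00 00 → 0x16f50000
  top 8b → 0x16 → ldr [RR]
  rd@[23:20]=0xf ⇒ r15
  rs@[19:16]=0x5 ⇒ di

r15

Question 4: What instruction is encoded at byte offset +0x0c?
off 0x0c: read e1 00 00 00 as big → 0xe1000000
  opcode bits[31:24]=0xe1: ret/N

ret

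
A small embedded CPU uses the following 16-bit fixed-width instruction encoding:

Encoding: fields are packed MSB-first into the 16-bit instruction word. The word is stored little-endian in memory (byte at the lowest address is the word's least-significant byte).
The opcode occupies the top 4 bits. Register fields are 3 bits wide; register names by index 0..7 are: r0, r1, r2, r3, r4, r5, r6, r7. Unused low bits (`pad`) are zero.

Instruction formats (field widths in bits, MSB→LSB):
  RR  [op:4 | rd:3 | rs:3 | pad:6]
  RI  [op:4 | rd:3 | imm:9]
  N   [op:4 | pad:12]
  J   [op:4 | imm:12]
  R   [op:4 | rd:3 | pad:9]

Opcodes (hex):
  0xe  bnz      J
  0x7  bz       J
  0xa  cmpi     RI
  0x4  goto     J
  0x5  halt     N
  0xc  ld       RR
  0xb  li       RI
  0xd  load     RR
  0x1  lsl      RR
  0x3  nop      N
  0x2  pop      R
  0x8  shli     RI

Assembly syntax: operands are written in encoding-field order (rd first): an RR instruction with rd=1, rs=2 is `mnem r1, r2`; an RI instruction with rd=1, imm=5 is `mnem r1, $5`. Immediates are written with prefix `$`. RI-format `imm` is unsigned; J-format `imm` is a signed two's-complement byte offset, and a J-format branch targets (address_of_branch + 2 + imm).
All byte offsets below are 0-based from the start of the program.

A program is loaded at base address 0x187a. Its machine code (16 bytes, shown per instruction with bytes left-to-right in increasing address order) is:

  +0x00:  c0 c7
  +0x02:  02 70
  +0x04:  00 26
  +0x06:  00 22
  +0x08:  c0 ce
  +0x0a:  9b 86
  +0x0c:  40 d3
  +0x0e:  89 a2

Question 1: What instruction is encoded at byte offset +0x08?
[08] c0 ce → 0xcec0
  opcode bits[15:12]=0xc: ld/RR
  [11:9] rd=7 = r7
  [8:6] rs=3 = r3

ld r7, r3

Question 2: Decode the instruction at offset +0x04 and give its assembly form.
pop r3

@+04  little-endian(00 26) = 0x2600
  op=0x2600>>12=0x2 ⇒ pop (R)
  rd: (w>>9)&0x7=0x3 → r3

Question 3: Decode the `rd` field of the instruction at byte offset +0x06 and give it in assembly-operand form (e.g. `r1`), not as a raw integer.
r1

+0x06: 00 22 ⇒ word 0x2200 (little)
  top 4b → 0x2 → pop [R]
  [11:9] rd=1 = r1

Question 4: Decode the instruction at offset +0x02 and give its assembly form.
@+02  little-endian(02 70) = 0x7002
  op=0x7002>>12=0x7 ⇒ bz (J)
  imm: (w>>0)&0xfff=0x2 → $2

bz $2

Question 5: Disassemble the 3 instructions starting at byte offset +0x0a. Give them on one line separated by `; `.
shli r3, $155; load r1, r5; cmpi r1, $137

off 0x0a: read 9b 86 as little → 0x869b
  op=0x869b>>12=0x8 ⇒ shli (RI)
  rd: (w>>9)&0x7=0x3 → r3
  imm: (w>>0)&0x1ff=0x9b → $155
off 0x0c: read 40 d3 as little → 0xd340
  op=0xd340>>12=0xd ⇒ load (RR)
  rd: (w>>9)&0x7=0x1 → r1
  rs: (w>>6)&0x7=0x5 → r5
off 0x0e: read 89 a2 as little → 0xa289
  op=0xa289>>12=0xa ⇒ cmpi (RI)
  rd: (w>>9)&0x7=0x1 → r1
  imm: (w>>0)&0x1ff=0x89 → $137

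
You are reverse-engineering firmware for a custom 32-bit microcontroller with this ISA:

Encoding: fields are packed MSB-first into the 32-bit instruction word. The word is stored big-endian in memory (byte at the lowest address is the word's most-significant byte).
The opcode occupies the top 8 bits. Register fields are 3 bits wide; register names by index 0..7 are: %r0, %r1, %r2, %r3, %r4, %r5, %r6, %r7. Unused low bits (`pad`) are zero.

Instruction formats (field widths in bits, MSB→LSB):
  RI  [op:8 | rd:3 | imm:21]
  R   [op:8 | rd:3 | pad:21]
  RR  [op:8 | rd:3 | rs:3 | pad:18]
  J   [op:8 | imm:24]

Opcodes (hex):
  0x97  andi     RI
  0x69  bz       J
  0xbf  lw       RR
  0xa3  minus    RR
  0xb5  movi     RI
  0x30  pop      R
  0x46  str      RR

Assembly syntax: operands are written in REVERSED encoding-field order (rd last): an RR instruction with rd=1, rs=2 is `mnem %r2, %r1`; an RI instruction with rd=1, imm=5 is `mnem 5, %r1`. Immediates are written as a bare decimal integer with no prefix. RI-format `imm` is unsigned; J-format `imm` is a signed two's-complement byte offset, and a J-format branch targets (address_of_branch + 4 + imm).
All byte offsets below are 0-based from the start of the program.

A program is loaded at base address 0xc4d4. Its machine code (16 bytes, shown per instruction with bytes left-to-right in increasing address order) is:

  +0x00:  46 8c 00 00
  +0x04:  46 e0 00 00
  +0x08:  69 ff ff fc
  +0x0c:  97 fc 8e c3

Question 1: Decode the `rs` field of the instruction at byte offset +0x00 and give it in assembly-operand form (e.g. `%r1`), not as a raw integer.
@+00  big-endian(46 8c 00 00) = 0x468c0000
  top 8b → 0x46 → str [RR]
  [23:21] rd=4 = %r4
  [20:18] rs=3 = %r3

%r3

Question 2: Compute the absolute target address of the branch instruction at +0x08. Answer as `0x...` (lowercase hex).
@+08  big-endian(69 ff ff fc) = 0x69fffffc
  top 8b → 0x69 → bz [J]
  imm@[23:0]=0xfffffc (s24→-4) ⇒ -4
  target = base 0xc4d4 + off 0x08 + 4 + imm -4 = 0xc4dc

0xc4dc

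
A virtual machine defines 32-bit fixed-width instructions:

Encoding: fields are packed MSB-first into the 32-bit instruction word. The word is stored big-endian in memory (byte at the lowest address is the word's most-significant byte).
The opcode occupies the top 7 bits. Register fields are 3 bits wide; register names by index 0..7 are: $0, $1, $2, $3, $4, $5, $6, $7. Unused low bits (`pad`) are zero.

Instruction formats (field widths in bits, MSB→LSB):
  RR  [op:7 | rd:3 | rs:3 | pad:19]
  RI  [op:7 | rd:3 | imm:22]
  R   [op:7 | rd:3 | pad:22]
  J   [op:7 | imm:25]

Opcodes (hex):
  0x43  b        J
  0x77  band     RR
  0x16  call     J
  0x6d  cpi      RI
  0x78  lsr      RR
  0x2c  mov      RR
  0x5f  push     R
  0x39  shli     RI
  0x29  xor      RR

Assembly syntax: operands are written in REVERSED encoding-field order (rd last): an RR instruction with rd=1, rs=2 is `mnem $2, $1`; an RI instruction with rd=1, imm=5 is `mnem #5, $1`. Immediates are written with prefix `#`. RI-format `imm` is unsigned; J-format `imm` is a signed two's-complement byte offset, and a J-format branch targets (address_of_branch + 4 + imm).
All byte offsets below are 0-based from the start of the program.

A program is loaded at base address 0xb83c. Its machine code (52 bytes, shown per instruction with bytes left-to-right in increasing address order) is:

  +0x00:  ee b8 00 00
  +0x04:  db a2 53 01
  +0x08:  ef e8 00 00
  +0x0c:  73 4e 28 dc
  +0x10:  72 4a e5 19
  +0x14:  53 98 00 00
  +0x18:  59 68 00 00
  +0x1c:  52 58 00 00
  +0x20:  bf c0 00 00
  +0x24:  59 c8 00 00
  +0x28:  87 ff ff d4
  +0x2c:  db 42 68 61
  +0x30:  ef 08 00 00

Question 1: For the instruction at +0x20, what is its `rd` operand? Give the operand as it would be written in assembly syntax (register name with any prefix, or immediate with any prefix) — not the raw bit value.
+0x20: bf c0 00 00 ⇒ word 0xbfc00000 (big)
  op=0xbfc00000>>25=0x5f ⇒ push (R)
  rd: (w>>22)&0x7=0x7 → $7

$7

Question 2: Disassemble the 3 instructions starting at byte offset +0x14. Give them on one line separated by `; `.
xor $3, $6; mov $5, $5; xor $3, $1

@+14  big-endian(53 98 00 00) = 0x53980000
  opcode bits[31:25]=0x29: xor/RR
  [24:22] rd=6 = $6
  [21:19] rs=3 = $3
@+18  big-endian(59 68 00 00) = 0x59680000
  opcode bits[31:25]=0x2c: mov/RR
  [24:22] rd=5 = $5
  [21:19] rs=5 = $5
@+1c  big-endian(52 58 00 00) = 0x52580000
  opcode bits[31:25]=0x29: xor/RR
  [24:22] rd=1 = $1
  [21:19] rs=3 = $3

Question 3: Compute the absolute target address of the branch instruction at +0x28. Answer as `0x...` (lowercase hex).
0xb83c

+0x28: 87 ff ff d4 ⇒ word 0x87ffffd4 (big)
  op=0x87ffffd4>>25=0x43 ⇒ b (J)
  imm@[24:0]=0x1ffffd4 (s25→-44) ⇒ #-44
  target = base 0xb83c + off 0x28 + 4 + imm -44 = 0xb83c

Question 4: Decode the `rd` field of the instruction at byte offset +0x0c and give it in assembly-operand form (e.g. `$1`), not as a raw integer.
$5

off 0x0c: read 73 4e 28 dc as big → 0x734e28dc
  op=0x734e28dc>>25=0x39 ⇒ shli (RI)
  [24:22] rd=5 = $5
  [21:0] imm=927964 = #927964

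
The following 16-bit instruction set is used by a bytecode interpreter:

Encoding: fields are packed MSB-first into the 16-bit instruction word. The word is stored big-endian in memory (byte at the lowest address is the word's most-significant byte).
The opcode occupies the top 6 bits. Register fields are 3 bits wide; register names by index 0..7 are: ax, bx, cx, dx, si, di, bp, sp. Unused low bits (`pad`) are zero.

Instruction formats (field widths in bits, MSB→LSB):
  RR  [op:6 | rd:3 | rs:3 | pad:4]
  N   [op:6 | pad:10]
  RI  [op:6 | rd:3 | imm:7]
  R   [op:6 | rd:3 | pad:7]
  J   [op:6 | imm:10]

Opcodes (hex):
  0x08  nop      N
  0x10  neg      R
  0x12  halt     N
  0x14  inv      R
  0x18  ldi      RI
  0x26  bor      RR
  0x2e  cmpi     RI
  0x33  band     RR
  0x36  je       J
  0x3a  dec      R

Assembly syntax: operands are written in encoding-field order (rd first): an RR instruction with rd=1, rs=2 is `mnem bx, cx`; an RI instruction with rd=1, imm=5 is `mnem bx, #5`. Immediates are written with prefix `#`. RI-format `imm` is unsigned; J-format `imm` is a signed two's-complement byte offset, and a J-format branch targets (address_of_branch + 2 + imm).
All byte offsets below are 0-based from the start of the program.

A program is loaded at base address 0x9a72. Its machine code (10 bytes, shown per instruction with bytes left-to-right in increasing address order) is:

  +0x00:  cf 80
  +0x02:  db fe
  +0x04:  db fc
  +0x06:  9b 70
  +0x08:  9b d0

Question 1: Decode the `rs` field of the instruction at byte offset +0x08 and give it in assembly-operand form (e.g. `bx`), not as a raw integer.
@+08  big-endian(9b d0) = 0x9bd0
  op=0x9bd0>>10=0x26 ⇒ bor (RR)
  rd@[9:7]=0x7 ⇒ sp
  rs@[6:4]=0x5 ⇒ di

di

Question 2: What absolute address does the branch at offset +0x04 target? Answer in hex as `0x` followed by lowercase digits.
0x9a74

+0x04: db fc ⇒ word 0xdbfc (big)
  opcode bits[15:10]=0x36: je/J
  imm: (w>>0)&0x3ff=0x3fc (s10→-4) → #-4
  target = base 0x9a72 + off 0x04 + 2 + imm -4 = 0x9a74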